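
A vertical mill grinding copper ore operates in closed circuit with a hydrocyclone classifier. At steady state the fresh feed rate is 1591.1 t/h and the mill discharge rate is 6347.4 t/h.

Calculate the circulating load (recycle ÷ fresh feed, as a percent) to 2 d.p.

CL = 298.93 %

Mill node: discharge = fresh + recycle.
R = M − F = 6347.4 − 1591.1 = 4756.3 t/h
CL = 100·R/F = 100·4756.3/1591.1 = 298.93 %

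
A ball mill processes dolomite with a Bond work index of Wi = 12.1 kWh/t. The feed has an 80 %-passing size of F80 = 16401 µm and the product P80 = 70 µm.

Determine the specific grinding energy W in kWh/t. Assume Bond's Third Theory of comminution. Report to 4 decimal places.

Bond: W = 10·Wi·(1/√P80 − 1/√F80)
1/√70 = 0.119523;  1/√16401 = 0.007808
W = 10·12.1·(0.119523 − 0.007808) = 13.5174 kWh/t

W = 13.5174 kWh/t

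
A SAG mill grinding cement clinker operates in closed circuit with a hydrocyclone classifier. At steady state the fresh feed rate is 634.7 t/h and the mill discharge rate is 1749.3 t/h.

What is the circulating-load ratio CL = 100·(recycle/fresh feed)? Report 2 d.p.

M = F + R at steady state, so:
R = M − F = 1749.3 − 634.7 = 1114.6 t/h
CL = 100·R/F = 100·1114.6/634.7 = 175.61 %

CL = 175.61 %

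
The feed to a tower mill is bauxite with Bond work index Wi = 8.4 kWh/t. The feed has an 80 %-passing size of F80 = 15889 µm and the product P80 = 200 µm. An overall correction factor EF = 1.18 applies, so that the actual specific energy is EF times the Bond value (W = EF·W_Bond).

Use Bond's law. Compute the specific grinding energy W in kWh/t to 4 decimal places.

W = 6.2225 kWh/t

W = 10·Wi·[P80^(−½) − F80^(−½)]
1/√200 = 0.070711;  1/√15889 = 0.007933
W = 10·8.4·(0.070711 − 0.007933) = 5.2733 kWh/t
W_actual = 1.18 × 5.2733 = 6.2225 kWh/t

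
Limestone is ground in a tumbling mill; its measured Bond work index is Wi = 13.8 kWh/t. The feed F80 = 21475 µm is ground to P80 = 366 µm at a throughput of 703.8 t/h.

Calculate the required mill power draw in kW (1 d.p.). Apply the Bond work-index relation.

W = 10 Wi (P80^-0.5 − F80^-0.5)
W = 10·13.8·(1/√366 − 1/√21475) = 10·13.8·(0.045447) = 6.2717 kWh/t
Mill draw = 6.2717 × 703.8 = 4414.0 kW

P = 4414.0 kW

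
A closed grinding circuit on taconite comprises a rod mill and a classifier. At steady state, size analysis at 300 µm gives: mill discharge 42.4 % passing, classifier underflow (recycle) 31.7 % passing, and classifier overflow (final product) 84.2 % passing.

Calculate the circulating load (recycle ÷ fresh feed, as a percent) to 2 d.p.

Two-product formula at 300 µm:
r = (o − d)/(d − u)
r = (84.2 − 42.4)/(42.4 − 31.7) = 41.8/10.7 = 3.9065
CL = 100·r = 390.65 %

CL = 390.65 %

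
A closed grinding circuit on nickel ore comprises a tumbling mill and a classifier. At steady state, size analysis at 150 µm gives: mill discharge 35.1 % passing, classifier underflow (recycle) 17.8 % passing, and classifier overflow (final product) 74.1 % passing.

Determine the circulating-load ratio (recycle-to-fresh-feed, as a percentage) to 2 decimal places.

CL = 225.43 %

Let r = R/F. Size balance at 150 µm:
Fd + Rd = Ru + Fo ⇒ R/F = (o−d)/(d−u)
r = (74.1 − 35.1)/(35.1 − 17.8) = 39.0/17.3 = 2.2543
CL = 100·r = 225.43 %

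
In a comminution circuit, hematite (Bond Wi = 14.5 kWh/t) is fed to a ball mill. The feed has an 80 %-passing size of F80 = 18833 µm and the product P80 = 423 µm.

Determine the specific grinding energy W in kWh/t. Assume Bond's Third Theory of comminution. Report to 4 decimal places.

W = 10·Wi·(P80^(-½) − F80^(-½))
1/√423 = 0.048622;  1/√18833 = 0.007287
W = 10·14.5·(0.048622 − 0.007287) = 5.9935 kWh/t

W = 5.9935 kWh/t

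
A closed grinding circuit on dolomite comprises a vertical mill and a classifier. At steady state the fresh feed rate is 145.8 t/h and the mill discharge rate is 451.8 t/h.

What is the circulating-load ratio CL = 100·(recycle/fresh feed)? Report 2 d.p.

M = F + R at steady state, so:
R = M − F = 451.8 − 145.8 = 306.0 t/h
CL = 100·R/F = 100·306.0/145.8 = 209.88 %

CL = 209.88 %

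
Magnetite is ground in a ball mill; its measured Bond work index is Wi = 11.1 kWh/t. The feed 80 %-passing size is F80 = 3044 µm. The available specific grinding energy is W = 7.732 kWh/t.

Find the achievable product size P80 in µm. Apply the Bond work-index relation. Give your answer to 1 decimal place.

W = 10·Wi·[P80^(−½) − F80^(−½)]
⇒ 1/√P80 = W/(10 Wi) + 1/√F80
  = 7.7320/(10·11.1) + 1/√3044 = 0.069658 + 0.018125 = 0.087783
P80 = (1/0.087783)² = 11.3918² = 129.77 µm

P80 = 129.8 µm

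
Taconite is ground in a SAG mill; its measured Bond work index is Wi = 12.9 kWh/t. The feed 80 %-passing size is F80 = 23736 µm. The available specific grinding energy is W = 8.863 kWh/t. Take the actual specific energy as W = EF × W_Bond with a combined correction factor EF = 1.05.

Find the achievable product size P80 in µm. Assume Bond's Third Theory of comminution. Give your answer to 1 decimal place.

Bond:  W = 10 Wi (1/√P − 1/√F)
W_Bond = W / EF = 8.863 / 1.05 = 8.4410 kWh/t
1/√P80 = 1/√F80 + W_Bond/(10·Wi)
  = 8.4410/(10·12.9) + 1/√23736 = 0.065434 + 0.006491 = 0.071925
P80 = (1/0.071925)² = 13.9035² = 193.31 µm

P80 = 193.3 µm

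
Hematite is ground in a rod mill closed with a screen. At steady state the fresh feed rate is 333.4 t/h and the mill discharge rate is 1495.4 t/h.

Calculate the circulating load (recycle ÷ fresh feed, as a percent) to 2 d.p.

M = F + R at steady state, so:
R = M − F = 1495.4 − 333.4 = 1162.0 t/h
CL = 100·R/F = 100·1162.0/333.4 = 348.53 %

CL = 348.53 %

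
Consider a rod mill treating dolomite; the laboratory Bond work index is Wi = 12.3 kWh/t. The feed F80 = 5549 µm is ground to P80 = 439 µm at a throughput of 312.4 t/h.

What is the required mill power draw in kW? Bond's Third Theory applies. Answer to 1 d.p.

P = 1318.1 kW

W = 10 Wi / √P80 − 10 Wi / √F80
W = 10·12.3·(1/√439 − 1/√5549) = 10·12.3·(0.034303) = 4.2193 kWh/t
Mill draw = 4.2193 × 312.4 = 1318.1 kW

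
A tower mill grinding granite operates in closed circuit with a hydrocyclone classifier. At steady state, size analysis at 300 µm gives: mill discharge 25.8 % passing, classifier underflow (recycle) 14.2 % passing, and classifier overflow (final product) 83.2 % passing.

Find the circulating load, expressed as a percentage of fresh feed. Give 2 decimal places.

CL = 494.83 %

Balance %-passing 300 µm (r = R/F):
d + r·d = r·u + o → r(d−u) = o−d
r = (83.2 − 25.8)/(25.8 − 14.2) = 57.4/11.6 = 4.9483
CL = 100·r = 494.83 %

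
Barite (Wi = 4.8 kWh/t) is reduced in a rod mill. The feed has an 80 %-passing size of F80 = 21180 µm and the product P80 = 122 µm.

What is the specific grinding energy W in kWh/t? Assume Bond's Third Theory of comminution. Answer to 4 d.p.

W = 10 Wi (P80^-0.5 − F80^-0.5)
1/√122 = 0.090536;  1/√21180 = 0.006871
W = 10·4.8·(0.090536 − 0.006871) = 4.0159 kWh/t

W = 4.0159 kWh/t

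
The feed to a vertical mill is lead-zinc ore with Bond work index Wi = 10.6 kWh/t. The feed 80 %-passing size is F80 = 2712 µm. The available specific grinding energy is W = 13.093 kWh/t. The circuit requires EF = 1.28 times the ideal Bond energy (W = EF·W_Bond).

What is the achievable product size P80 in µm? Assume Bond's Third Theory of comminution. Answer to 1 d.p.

P80 = 74.7 µm

Bond:  W = 10 Wi (1/√P − 1/√F)
W_Bond = W / EF = 13.093 / 1.28 = 10.2289 kWh/t
1/√P80 = 1/√F80 + W_Bond/(10·Wi)
  = 10.2289/(10·10.6) + 1/√2712 = 0.096499 + 0.019202 = 0.115701
P80 = (1/0.115701)² = 8.6429² = 74.70 µm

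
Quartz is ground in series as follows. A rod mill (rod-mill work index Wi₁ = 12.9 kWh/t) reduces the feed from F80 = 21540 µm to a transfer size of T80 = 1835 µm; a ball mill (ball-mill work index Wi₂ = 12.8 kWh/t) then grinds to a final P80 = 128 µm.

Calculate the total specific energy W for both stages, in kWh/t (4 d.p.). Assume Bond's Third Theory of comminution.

W_Bond = 10·Wi·(1/√P₈₀ − 1/√F₈₀)
Stage 1 (21540→1835 µm, Wi₁=12.9): W₁ = 10·12.9·(0.023344 − 0.006814) = 2.1325 kWh/t
Stage 2 (1835→128 µm, Wi₂=12.8): W₂ = 10·12.8·(0.088388 − 0.023344) = 8.3256 kWh/t
W = W₁ + W₂ = 2.1325 + 8.3256 = 10.4581 kWh/t

W = 10.4581 kWh/t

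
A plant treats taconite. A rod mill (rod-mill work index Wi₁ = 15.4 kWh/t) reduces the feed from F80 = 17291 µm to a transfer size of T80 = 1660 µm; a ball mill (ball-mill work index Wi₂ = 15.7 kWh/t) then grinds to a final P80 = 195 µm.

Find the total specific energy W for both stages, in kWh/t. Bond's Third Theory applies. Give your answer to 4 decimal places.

W = 9.9982 kWh/t

Bond: W = 10·Wi·(1/√P80 − 1/√F80)
Stage 1 (17291→1660 µm, Wi₁=15.4): W₁ = 10·15.4·(0.024544 − 0.007605) = 2.6086 kWh/t
Stage 2 (1660→195 µm, Wi₂=15.7): W₂ = 10·15.7·(0.071611 − 0.024544) = 7.3896 kWh/t
W = W₁ + W₂ = 2.6086 + 7.3896 = 9.9982 kWh/t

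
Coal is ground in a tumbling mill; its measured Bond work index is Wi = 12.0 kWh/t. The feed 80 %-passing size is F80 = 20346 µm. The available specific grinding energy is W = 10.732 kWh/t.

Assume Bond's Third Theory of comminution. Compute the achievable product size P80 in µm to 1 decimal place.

Bond: W = 10·Wi·(1/√P80 − 1/√F80)
1/√P80 = 1/√F80 + W/(10·Wi)
  = 10.7320/(10·12.0) + 1/√20346 = 0.089433 + 0.007011 = 0.096444
P80 = (1/0.096444)² = 10.3687² = 107.51 µm

P80 = 107.5 µm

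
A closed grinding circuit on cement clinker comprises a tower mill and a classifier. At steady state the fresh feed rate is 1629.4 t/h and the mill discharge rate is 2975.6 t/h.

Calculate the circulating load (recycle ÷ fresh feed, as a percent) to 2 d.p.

Mill node: discharge = fresh + recycle.
R = M − F = 2975.6 − 1629.4 = 1346.2 t/h
CL = 100·R/F = 100·1346.2/1629.4 = 82.62 %

CL = 82.62 %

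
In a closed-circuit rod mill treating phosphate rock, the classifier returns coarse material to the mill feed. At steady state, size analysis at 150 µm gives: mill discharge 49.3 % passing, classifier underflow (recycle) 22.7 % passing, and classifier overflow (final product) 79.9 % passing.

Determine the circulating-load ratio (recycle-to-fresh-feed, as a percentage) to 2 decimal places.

Mass balance on the −150 µm fraction:
Fd + Rd = Ru + Fo ⇒ R/F = (o−d)/(d−u)
r = (79.9 − 49.3)/(49.3 − 22.7) = 30.6/26.6 = 1.1504
CL = 100·r = 115.04 %

CL = 115.04 %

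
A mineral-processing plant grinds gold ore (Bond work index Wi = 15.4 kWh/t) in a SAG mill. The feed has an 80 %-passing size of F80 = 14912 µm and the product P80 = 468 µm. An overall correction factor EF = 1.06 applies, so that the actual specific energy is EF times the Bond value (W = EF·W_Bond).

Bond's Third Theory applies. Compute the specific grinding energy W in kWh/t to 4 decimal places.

W = 6.2090 kWh/t

W = 10·Wi·(P80^(-½) − F80^(-½))
1/√468 = 0.046225;  1/√14912 = 0.008189
W = 10·15.4·(0.046225 − 0.008189) = 5.8575 kWh/t
W_actual = 1.06 × 5.8575 = 6.2090 kWh/t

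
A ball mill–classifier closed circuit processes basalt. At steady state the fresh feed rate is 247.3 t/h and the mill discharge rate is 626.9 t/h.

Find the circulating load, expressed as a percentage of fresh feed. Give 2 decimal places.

Steady state: M = F + R.
R = M − F = 626.9 − 247.3 = 379.6 t/h
CL = 100·R/F = 100·379.6/247.3 = 153.50 %

CL = 153.50 %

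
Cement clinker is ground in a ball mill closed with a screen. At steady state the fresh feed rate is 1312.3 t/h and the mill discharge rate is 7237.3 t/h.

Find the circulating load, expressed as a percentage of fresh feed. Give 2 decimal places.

CL = 451.50 %

M = F + R at steady state, so:
R = M − F = 7237.3 − 1312.3 = 5925.0 t/h
CL = 100·R/F = 100·5925.0/1312.3 = 451.50 %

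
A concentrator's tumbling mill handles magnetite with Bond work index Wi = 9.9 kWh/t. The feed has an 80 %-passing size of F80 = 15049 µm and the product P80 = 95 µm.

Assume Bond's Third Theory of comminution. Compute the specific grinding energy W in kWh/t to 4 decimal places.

Bond:  W = 10 Wi (1/√P − 1/√F)
1/√95 = 0.102598;  1/√15049 = 0.008152
W = 10·9.9·(0.102598 − 0.008152) = 9.3502 kWh/t

W = 9.3502 kWh/t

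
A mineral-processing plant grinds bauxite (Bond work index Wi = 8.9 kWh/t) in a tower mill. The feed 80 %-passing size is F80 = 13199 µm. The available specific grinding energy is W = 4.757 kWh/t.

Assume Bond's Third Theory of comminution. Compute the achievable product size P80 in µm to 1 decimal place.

W = 10·Wi·(P80^(-½) − F80^(-½))
⇒ 1/√P80 = W/(10 Wi) + 1/√F80
  = 4.7570/(10·8.9) + 1/√13199 = 0.053449 + 0.008704 = 0.062154
P80 = (1/0.062154)² = 16.0892² = 258.86 µm

P80 = 258.9 µm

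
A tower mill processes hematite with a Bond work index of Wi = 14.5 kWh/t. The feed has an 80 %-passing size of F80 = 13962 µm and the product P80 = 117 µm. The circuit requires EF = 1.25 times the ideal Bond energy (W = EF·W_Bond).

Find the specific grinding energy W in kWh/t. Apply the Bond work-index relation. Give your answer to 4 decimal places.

W = 15.2226 kWh/t

Bond:  W = 10 Wi (1/√P − 1/√F)
1/√117 = 0.092450;  1/√13962 = 0.008463
W = 10·14.5·(0.092450 − 0.008463) = 12.1781 kWh/t
With EF = 1.25: W = 12.1781·1.25 = 15.2226 kWh/t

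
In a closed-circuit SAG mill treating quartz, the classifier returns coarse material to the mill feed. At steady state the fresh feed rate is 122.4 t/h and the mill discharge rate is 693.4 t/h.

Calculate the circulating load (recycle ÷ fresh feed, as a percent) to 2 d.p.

CL = 466.50 %

Steady state: M = F + R.
R = M − F = 693.4 − 122.4 = 571.0 t/h
CL = 100·R/F = 100·571.0/122.4 = 466.50 %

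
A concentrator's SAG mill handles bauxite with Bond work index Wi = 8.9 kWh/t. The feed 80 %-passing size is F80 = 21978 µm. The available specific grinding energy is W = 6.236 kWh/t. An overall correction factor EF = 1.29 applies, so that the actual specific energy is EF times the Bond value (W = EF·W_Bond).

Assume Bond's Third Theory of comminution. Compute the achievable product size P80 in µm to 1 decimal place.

W = 10 Wi / √P80 − 10 Wi / √F80
W_Bond = W / EF = 6.236 / 1.29 = 4.8341 kWh/t
1/√P80 = 1/√F80 + W_Bond/(10·Wi)
  = 4.8341/(10·8.9) + 1/√21978 = 0.054316 + 0.006745 = 0.061061
P80 = (1/0.061061)² = 16.3770² = 268.21 µm

P80 = 268.2 µm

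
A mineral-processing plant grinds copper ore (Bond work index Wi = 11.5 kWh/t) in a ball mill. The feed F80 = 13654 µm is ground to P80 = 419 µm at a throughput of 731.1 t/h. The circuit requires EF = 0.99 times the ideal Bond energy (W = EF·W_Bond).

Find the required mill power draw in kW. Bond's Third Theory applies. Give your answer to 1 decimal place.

W = 10 Wi / √P80 − 10 Wi / √F80
W = 10·11.5·(1/√419 − 1/√13654) = 10·11.5·(0.040295) = 4.6340 kWh/t
W_actual = 0.99 × 4.6340 = 4.5876 kWh/t
Mill draw = 4.5876 × 731.1 = 3354.0 kW

P = 3354.0 kW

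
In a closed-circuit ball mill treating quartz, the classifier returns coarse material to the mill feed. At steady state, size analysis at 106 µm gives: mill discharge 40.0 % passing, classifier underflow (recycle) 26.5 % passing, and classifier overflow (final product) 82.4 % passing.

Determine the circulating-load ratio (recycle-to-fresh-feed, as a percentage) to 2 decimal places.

Balance %-passing 106 µm (r = R/F):
d + r·d = r·u + o → r(d−u) = o−d
r = (82.4 − 40.0)/(40.0 − 26.5) = 42.4/13.5 = 3.1407
CL = 100·r = 314.07 %

CL = 314.07 %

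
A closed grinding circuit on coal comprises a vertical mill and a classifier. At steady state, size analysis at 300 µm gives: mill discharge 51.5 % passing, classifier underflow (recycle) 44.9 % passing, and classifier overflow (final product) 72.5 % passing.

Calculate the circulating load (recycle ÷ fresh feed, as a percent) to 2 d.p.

Mass balance on the −300 µm fraction:
(1+r)·d = r·u + o ⇒ r = (o−d)/(d−u)
r = (72.5 − 51.5)/(51.5 − 44.9) = 21.0/6.6 = 3.1818
CL = 100·r = 318.18 %

CL = 318.18 %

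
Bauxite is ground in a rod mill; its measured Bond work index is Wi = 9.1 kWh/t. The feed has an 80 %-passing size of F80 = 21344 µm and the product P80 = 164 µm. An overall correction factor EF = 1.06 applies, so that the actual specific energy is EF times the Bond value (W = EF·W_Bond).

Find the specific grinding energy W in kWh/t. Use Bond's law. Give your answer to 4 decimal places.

W = 6.8720 kWh/t

Bond:  W = 10 Wi (1/√P − 1/√F)
1/√164 = 0.078087;  1/√21344 = 0.006845
W = 10·9.1·(0.078087 − 0.006845) = 6.4830 kWh/t
With EF = 1.06: W = 6.4830·1.06 = 6.8720 kWh/t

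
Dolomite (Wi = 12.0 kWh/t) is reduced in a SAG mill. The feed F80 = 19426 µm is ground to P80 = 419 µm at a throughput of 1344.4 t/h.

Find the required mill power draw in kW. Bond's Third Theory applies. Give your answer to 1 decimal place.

P = 6723.9 kW

W = 10·Wi·[P80^(−½) − F80^(−½)]
W = 10·12.0·(1/√419 − 1/√19426) = 10·12.0·(0.041678) = 5.0014 kWh/t
Power = W × throughput = 5.0014 kWh/t × 1344.4 t/h = 6723.9 kW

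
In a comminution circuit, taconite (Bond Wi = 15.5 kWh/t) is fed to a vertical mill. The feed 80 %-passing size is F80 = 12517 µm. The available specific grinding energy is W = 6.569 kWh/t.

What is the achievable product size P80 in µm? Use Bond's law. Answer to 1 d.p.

Bond:  W = 10 Wi (1/√P − 1/√F)
P80^-0.5 = F80^-0.5 + W/(10 Wi)
  = 6.5690/(10·15.5) + 1/√12517 = 0.042381 + 0.008938 = 0.051319
P80 = (1/0.051319)² = 19.4860² = 379.71 µm

P80 = 379.7 µm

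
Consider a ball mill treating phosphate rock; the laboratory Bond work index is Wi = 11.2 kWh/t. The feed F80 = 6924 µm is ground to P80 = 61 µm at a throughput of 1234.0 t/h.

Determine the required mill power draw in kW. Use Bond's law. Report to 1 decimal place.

W_Bond = 10·Wi·(1/√P₈₀ − 1/√F₈₀)
W = 10·11.2·(1/√61 − 1/√6924) = 10·11.2·(0.116019) = 12.9941 kWh/t
Power = W × throughput = 12.9941 kWh/t × 1234.0 t/h = 16034.8 kW

P = 16034.8 kW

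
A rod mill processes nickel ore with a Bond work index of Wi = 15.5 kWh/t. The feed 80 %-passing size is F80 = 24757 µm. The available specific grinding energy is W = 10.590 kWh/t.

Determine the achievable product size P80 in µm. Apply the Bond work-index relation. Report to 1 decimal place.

P80 = 179.3 µm

W_Bond = 10·Wi·(1/√P₈₀ − 1/√F₈₀)
1/√P80 = 1/√F80 + W/(10·Wi)
  = 10.5900/(10·15.5) + 1/√24757 = 0.068323 + 0.006356 = 0.074678
P80 = (1/0.074678)² = 13.3908² = 179.31 µm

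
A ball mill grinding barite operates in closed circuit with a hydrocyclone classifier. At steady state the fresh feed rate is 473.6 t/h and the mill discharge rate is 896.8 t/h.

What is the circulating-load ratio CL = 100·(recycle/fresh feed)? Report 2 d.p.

Discharge = new feed + return, hence
R = M − F = 896.8 − 473.6 = 423.2 t/h
CL = 100·R/F = 100·423.2/473.6 = 89.36 %

CL = 89.36 %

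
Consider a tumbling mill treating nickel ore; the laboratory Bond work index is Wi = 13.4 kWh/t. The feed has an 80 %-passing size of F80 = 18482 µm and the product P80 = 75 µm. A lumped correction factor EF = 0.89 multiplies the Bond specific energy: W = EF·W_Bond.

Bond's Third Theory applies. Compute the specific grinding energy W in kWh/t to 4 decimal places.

Bond:  W = 10 Wi (1/√P − 1/√F)
1/√75 = 0.115470;  1/√18482 = 0.007356
W = 10·13.4·(0.115470 − 0.007356) = 14.4873 kWh/t
With EF = 0.89: W = 14.4873·0.89 = 12.8937 kWh/t

W = 12.8937 kWh/t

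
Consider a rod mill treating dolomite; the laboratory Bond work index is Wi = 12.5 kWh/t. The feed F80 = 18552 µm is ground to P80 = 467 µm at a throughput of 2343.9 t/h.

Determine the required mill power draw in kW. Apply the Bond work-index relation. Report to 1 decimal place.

P = 11406.8 kW

Bond: W = 10·Wi·(1/√P80 − 1/√F80)
W = 10·12.5·(1/√467 − 1/√18552) = 10·12.5·(0.038933) = 4.8666 kWh/t
P = W·T = 4.8666·2343.9 = 11406.8 kW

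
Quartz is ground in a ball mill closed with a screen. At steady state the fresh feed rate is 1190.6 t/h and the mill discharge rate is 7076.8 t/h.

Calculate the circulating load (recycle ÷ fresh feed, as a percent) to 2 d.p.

CL = 494.39 %

Mill node: discharge = fresh + recycle.
R = M − F = 7076.8 − 1190.6 = 5886.2 t/h
CL = 100·R/F = 100·5886.2/1190.6 = 494.39 %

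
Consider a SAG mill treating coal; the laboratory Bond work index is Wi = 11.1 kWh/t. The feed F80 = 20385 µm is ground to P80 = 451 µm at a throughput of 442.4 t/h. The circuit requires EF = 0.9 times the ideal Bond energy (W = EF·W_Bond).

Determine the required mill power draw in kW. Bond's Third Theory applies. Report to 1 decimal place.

P = 1771.6 kW

Bond: W = 10·Wi·(1/√P80 − 1/√F80)
W = 10·11.1·(1/√451 − 1/√20385) = 10·11.1·(0.040084) = 4.4493 kWh/t
Corrected W = EF·W_Bond = 0.9·4.4493 = 4.0044 kWh/t
P = W·T = 4.0044·442.4 = 1771.6 kW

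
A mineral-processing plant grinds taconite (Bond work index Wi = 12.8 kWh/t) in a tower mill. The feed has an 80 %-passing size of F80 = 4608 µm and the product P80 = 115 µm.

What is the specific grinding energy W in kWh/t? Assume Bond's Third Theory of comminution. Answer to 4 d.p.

Bond:  W = 10 Wi (1/√P − 1/√F)
1/√115 = 0.093250;  1/√4608 = 0.014731
W = 10·12.8·(0.093250 − 0.014731) = 10.0504 kWh/t

W = 10.0504 kWh/t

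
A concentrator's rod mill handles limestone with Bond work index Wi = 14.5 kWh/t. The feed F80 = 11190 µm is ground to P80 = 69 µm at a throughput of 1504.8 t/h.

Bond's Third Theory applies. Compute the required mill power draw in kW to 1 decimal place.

Bond: W = 10·Wi·(1/√P80 − 1/√F80)
W = 10·14.5·(1/√69 − 1/√11190) = 10·14.5·(0.110933) = 16.0852 kWh/t
P = W·T = 16.0852·1504.8 = 24205.0 kW

P = 24205.0 kW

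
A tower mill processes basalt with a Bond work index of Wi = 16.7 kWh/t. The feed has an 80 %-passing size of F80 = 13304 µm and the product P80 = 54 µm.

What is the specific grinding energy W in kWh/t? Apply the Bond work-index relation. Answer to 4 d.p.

W = 21.2780 kWh/t

W = 10 Wi (P80^-0.5 − F80^-0.5)
1/√54 = 0.136083;  1/√13304 = 0.008670
W = 10·16.7·(0.136083 − 0.008670) = 21.2780 kWh/t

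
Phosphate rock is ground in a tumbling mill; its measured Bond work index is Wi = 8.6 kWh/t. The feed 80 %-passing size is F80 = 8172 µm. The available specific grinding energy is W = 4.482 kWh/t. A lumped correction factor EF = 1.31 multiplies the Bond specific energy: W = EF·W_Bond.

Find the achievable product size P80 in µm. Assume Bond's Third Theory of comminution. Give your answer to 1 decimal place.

W_Bond = 10·Wi·(1/√P₈₀ − 1/√F₈₀)
W_Bond = W / EF = 4.482 / 1.31 = 3.4214 kWh/t
⇒ 1/√P80 = W_Bond/(10·Wi) + 1/√F80
  = 3.4214/(10·8.6) + 1/√8172 = 0.039783 + 0.011062 = 0.050845
P80 = (1/0.050845)² = 19.6674² = 386.81 µm

P80 = 386.8 µm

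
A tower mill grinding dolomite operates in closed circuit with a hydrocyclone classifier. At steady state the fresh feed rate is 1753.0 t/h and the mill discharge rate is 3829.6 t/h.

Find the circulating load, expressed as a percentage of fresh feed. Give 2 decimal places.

CL = 118.46 %

Discharge = new feed + return, hence
R = M − F = 3829.6 − 1753.0 = 2076.6 t/h
CL = 100·R/F = 100·2076.6/1753.0 = 118.46 %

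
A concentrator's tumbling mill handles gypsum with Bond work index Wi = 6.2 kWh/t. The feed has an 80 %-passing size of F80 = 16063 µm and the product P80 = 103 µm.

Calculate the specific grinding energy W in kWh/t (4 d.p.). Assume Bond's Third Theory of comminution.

Bond:  W = 10 Wi (1/√P − 1/√F)
1/√103 = 0.098533;  1/√16063 = 0.007890
W = 10·6.2·(0.098533 − 0.007890) = 5.6199 kWh/t

W = 5.6199 kWh/t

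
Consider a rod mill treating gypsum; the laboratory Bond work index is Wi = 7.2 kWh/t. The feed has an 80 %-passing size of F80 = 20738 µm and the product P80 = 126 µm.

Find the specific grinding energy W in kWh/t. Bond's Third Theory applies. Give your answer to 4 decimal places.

W = 5.9143 kWh/t

W = 10 Wi / √P80 − 10 Wi / √F80
1/√126 = 0.089087;  1/√20738 = 0.006944
W = 10·7.2·(0.089087 − 0.006944) = 5.9143 kWh/t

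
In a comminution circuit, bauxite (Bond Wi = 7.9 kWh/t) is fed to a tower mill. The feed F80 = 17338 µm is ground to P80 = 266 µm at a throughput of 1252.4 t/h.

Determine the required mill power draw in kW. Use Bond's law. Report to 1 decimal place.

P = 5315.0 kW

Bond: W = 10·Wi·(1/√P80 − 1/√F80)
W = 10·7.9·(1/√266 − 1/√17338) = 10·7.9·(0.053719) = 4.2438 kWh/t
P_mill = W·ṁ = 4.2438·1252.4 = 5315.0 kW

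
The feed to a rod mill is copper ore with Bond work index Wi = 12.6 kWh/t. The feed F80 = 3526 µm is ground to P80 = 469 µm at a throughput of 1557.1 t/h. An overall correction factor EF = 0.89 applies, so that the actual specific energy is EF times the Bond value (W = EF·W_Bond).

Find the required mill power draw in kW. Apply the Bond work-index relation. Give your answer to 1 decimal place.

W_Bond = 10·Wi·(1/√P₈₀ − 1/√F₈₀)
W = 10·12.6·(1/√469 − 1/√3526) = 10·12.6·(0.029335) = 3.6962 kWh/t
With EF = 0.89: W = 3.6962·0.89 = 3.2896 kWh/t
Mill draw = 3.2896 × 1557.1 = 5122.3 kW

P = 5122.3 kW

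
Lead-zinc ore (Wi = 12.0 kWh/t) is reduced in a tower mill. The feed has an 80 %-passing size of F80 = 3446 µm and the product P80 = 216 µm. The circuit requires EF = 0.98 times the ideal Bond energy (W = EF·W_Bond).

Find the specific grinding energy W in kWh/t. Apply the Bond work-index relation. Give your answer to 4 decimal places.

Bond: W = 10·Wi·(1/√P80 − 1/√F80)
1/√216 = 0.068041;  1/√3446 = 0.017035
W = 10·12.0·(0.068041 − 0.017035) = 6.1208 kWh/t
W_actual = 0.98 × 6.1208 = 5.9983 kWh/t

W = 5.9983 kWh/t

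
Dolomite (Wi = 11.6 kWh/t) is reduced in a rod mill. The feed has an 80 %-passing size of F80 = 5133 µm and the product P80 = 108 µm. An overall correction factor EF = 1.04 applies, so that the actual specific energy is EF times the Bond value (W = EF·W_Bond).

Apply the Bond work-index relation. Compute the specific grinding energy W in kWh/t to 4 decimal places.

W = 10 Wi / √P80 − 10 Wi / √F80
1/√108 = 0.096225;  1/√5133 = 0.013958
W = 10·11.6·(0.096225 − 0.013958) = 9.5430 kWh/t
Apply correction: 9.5430 × 1.04 = 9.9247 kWh/t

W = 9.9247 kWh/t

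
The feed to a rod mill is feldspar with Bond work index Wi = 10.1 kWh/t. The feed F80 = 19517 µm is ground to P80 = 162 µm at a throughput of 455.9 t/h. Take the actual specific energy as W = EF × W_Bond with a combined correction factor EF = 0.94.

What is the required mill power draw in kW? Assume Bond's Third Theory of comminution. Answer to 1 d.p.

Bond:  W = 10 Wi (1/√P − 1/√F)
W = 10·10.1·(1/√162 − 1/√19517) = 10·10.1·(0.071409) = 7.2123 kWh/t
W_actual = 0.94 × 7.2123 = 6.7796 kWh/t
Power = W × throughput = 6.7796 kWh/t × 455.9 t/h = 3090.8 kW

P = 3090.8 kW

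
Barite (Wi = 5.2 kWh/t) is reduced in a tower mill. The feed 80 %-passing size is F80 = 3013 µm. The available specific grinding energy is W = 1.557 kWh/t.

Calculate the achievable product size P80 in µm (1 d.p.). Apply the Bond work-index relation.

P80 = 431.1 µm

Bond:  W = 10 Wi (1/√P − 1/√F)
P80^(−½) = W/(10 Wi) + F80^(−½)
  = 1.5570/(10·5.2) + 1/√3013 = 0.029942 + 0.018218 = 0.048160
P80 = (1/0.048160)² = 20.7640² = 431.14 µm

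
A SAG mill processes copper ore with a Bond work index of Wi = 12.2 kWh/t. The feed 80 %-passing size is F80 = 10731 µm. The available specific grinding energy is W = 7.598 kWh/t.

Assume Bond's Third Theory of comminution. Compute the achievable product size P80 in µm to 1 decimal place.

W = 10·Wi·(P80^(-½) − F80^(-½))
P80^-0.5 = F80^-0.5 + W/(10 Wi)
  = 7.5980/(10·12.2) + 1/√10731 = 0.062279 + 0.009653 = 0.071932
P80 = (1/0.071932)² = 13.9020² = 193.27 µm

P80 = 193.3 µm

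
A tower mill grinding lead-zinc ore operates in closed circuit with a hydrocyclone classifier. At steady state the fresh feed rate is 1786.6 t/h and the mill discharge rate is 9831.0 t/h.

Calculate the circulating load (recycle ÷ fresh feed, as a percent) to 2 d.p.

CL = 450.26 %

Steady state: M = F + R.
R = M − F = 9831.0 − 1786.6 = 8044.4 t/h
CL = 100·R/F = 100·8044.4/1786.6 = 450.26 %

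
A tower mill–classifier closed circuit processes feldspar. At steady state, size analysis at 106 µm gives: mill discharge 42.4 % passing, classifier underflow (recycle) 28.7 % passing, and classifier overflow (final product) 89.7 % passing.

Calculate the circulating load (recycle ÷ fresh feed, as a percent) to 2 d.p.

Classifier node, passing 106 µm:
Fd + Rd = Ru + Fo ⇒ R/F = (o−d)/(d−u)
r = (89.7 − 42.4)/(42.4 − 28.7) = 47.3/13.7 = 3.4526
CL = 100·r = 345.26 %

CL = 345.26 %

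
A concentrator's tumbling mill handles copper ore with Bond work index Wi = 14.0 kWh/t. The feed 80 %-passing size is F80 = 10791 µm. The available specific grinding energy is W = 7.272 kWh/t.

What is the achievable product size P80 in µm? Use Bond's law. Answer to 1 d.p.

Bond:  W = 10 Wi (1/√P − 1/√F)
P80^-0.5 = F80^-0.5 + W/(10 Wi)
  = 7.2720/(10·14.0) + 1/√10791 = 0.051943 + 0.009627 = 0.061569
P80 = (1/0.061569)² = 16.2418² = 263.80 µm

P80 = 263.8 µm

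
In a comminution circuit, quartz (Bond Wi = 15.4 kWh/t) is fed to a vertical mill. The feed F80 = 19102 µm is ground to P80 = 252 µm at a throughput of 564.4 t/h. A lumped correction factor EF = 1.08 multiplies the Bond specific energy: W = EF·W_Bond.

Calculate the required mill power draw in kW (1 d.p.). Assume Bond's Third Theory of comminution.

P = 5234.1 kW

W = 10·Wi·(P80^(-½) − F80^(-½))
W = 10·15.4·(1/√252 − 1/√19102) = 10·15.4·(0.055759) = 8.5868 kWh/t
Corrected W = EF·W_Bond = 1.08·8.5868 = 9.2738 kWh/t
Mill draw = 9.2738 × 564.4 = 5234.1 kW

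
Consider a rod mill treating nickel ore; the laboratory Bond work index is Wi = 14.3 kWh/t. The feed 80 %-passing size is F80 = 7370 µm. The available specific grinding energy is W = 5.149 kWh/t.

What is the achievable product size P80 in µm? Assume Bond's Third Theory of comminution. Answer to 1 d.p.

W = 10·Wi·(P80^(-½) − F80^(-½))
⇒ 1/√P80 = W/(10 Wi) + 1/√F80
  = 5.1490/(10·14.3) + 1/√7370 = 0.036007 + 0.011648 = 0.047655
P80 = (1/0.047655)² = 20.9840² = 440.33 µm

P80 = 440.3 µm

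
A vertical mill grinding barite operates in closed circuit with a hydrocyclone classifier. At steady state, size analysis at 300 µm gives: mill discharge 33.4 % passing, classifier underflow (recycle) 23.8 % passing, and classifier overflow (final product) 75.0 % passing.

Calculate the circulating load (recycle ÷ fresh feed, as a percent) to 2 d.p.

CL = 433.33 %

Let r = R/F. Size balance at 300 µm:
d + r·d = r·u + o → r(d−u) = o−d
r = (75.0 − 33.4)/(33.4 − 23.8) = 41.6/9.6 = 4.3333
CL = 100·r = 433.33 %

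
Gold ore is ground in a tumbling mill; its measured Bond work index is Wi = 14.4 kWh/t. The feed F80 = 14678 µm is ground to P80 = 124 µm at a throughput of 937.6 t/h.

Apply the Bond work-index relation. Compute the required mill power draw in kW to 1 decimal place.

P = 11010.2 kW

W = 10·Wi·[P80^(−½) − F80^(−½)]
W = 10·14.4·(1/√124 − 1/√14678) = 10·14.4·(0.081549) = 11.7430 kWh/t
Mill draw = 11.7430 × 937.6 = 11010.2 kW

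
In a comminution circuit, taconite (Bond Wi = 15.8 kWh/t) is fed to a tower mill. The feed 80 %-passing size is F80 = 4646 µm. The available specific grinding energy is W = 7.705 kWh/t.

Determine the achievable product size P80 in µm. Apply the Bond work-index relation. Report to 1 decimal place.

P80 = 248.5 µm

W_Bond = 10·Wi·(1/√P₈₀ − 1/√F₈₀)
P80^-0.5 = F80^-0.5 + W/(10 Wi)
  = 7.7050/(10·15.8) + 1/√4646 = 0.048766 + 0.014671 = 0.063437
P80 = (1/0.063437)² = 15.7637² = 248.49 µm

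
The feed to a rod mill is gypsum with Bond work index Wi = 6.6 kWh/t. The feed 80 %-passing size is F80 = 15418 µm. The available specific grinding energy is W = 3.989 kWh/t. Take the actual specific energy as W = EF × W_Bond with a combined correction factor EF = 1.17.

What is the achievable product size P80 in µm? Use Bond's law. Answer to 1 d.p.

P80 = 280.5 µm

Bond:  W = 10 Wi (1/√P − 1/√F)
W_Bond = W / EF = 3.989 / 1.17 = 3.4094 kWh/t
⇒ 1/√P80 = W_Bond/(10 Wi) + 1/√F80
  = 3.4094/(10·6.6) + 1/√15418 = 0.051658 + 0.008054 = 0.059711
P80 = (1/0.059711)² = 16.7473² = 280.47 µm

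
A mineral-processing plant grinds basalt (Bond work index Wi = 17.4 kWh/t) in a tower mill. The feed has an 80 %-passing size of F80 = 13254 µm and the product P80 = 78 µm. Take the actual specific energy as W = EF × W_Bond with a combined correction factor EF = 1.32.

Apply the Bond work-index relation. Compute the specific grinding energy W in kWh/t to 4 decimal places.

W = 24.0111 kWh/t

W = 10 Wi (1/√P80 − 1/√F80)  [Bond]
1/√78 = 0.113228;  1/√13254 = 0.008686
W = 10·17.4·(0.113228 − 0.008686) = 18.1902 kWh/t
W_actual = 1.32 × 18.1902 = 24.0111 kWh/t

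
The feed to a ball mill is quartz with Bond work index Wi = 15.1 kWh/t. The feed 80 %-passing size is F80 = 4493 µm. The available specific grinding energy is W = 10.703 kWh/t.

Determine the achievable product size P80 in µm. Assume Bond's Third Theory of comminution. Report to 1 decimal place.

W_Bond = 10·Wi·(1/√P₈₀ − 1/√F₈₀)
⇒ 1/√P80 = W/(10 Wi) + 1/√F80
  = 10.7030/(10·15.1) + 1/√4493 = 0.070881 + 0.014919 = 0.085800
P80 = (1/0.085800)² = 11.6551² = 135.84 µm

P80 = 135.8 µm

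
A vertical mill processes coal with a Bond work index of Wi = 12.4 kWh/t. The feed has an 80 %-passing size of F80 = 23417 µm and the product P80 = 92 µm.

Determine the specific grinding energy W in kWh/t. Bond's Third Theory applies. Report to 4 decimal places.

W = 12.1176 kWh/t

Bond: W = 10·Wi·(1/√P80 − 1/√F80)
1/√92 = 0.104257;  1/√23417 = 0.006535
W = 10·12.4·(0.104257 − 0.006535) = 12.1176 kWh/t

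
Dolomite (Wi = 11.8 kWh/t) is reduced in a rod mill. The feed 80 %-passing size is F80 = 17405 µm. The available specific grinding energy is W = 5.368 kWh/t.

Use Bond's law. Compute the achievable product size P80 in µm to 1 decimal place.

P80 = 355.0 µm

Bond: W = 10·Wi·(1/√P80 − 1/√F80)
P80^-0.5 = F80^-0.5 + W/(10 Wi)
  = 5.3680/(10·11.8) + 1/√17405 = 0.045492 + 0.007580 = 0.053071
P80 = (1/0.053071)² = 18.8425² = 355.04 µm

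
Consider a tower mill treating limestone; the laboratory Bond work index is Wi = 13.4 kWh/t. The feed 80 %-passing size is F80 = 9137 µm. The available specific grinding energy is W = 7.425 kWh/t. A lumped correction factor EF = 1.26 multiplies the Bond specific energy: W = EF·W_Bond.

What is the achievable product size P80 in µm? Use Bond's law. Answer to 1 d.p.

Bond:  W = 10 Wi (1/√P − 1/√F)
W_Bond = W / EF = 7.425 / 1.26 = 5.8929 kWh/t
P80^(−½) = W_Bond/(10 Wi) + F80^(−½)
  = 5.8929/(10·13.4) + 1/√9137 = 0.043977 + 0.010462 = 0.054438
P80 = (1/0.054438)² = 18.3695² = 337.44 µm

P80 = 337.4 µm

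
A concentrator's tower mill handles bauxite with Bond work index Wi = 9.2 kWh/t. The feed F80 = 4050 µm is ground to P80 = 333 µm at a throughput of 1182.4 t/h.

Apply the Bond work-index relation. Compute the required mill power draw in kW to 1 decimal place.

W = 10 Wi (P80^-0.5 − F80^-0.5)
W = 10·9.2·(1/√333 − 1/√4050) = 10·9.2·(0.039086) = 3.5959 kWh/t
P = W·T = 3.5959·1182.4 = 4251.8 kW

P = 4251.8 kW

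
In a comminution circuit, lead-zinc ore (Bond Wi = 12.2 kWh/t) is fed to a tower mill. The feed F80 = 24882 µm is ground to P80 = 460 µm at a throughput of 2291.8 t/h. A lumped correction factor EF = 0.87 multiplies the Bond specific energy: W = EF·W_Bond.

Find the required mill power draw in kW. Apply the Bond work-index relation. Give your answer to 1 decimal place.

W = 10 Wi / √P80 − 10 Wi / √F80
W = 10·12.2·(1/√460 − 1/√24882) = 10·12.2·(0.040286) = 4.9149 kWh/t
Apply correction: 4.9149 × 0.87 = 4.2759 kWh/t
Mill draw = 4.2759 × 2291.8 = 9799.6 kW

P = 9799.6 kW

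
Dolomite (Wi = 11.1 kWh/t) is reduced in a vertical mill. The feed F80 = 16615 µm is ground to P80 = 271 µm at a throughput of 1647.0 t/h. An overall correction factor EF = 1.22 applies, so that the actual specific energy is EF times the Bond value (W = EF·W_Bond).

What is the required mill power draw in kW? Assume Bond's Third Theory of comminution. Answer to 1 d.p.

P = 11818.2 kW

W = 10·Wi·(P80^(-½) − F80^(-½))
W = 10·11.1·(1/√271 − 1/√16615) = 10·11.1·(0.052988) = 5.8816 kWh/t
Corrected W = EF·W_Bond = 1.22·5.8816 = 7.1756 kWh/t
Power = W × throughput = 7.1756 kWh/t × 1647.0 t/h = 11818.2 kW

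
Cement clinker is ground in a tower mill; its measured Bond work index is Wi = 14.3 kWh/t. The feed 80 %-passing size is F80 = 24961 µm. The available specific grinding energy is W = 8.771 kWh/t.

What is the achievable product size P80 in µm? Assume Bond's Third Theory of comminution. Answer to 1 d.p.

P80 = 218.4 µm

W = 10 Wi (P80^-0.5 − F80^-0.5)
⇒ 1/√P80 = W/(10·Wi) + 1/√F80
  = 8.7710/(10·14.3) + 1/√24961 = 0.061336 + 0.006329 = 0.067665
P80 = (1/0.067665)² = 14.7787² = 218.41 µm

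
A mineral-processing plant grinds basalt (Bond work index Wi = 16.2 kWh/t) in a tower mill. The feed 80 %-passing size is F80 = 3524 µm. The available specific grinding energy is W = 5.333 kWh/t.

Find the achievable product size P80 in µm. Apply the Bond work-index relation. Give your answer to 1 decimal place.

P80 = 403.8 µm

Bond:  W = 10 Wi (1/√P − 1/√F)
⇒ 1/√P80 = W/(10·Wi) + 1/√F80
  = 5.3330/(10·16.2) + 1/√3524 = 0.032920 + 0.016845 = 0.049765
P80 = (1/0.049765)² = 20.0944² = 403.78 µm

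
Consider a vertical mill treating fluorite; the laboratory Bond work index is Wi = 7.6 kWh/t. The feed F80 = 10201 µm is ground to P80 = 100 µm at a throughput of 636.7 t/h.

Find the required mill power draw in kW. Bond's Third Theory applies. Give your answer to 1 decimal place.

P = 4359.8 kW

W = 10 Wi (1/√P80 − 1/√F80)  [Bond]
W = 10·7.6·(1/√100 − 1/√10201) = 10·7.6·(0.090099) = 6.8475 kWh/t
Mill draw = 6.8475 × 636.7 = 4359.8 kW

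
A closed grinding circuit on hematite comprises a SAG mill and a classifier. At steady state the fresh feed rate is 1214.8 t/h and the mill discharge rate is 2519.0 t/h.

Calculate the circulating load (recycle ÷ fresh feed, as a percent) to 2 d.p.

Steady state: M = F + R.
R = M − F = 2519.0 − 1214.8 = 1304.2 t/h
CL = 100·R/F = 100·1304.2/1214.8 = 107.36 %

CL = 107.36 %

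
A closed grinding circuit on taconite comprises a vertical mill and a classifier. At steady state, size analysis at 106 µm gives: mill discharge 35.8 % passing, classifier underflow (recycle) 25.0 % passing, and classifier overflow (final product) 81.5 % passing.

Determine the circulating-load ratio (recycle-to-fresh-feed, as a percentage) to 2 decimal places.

Balance %-passing 106 µm (r = R/F):
r = (o − d)/(d − u)
r = (81.5 − 35.8)/(35.8 − 25.0) = 45.7/10.8 = 4.2315
CL = 100·r = 423.15 %

CL = 423.15 %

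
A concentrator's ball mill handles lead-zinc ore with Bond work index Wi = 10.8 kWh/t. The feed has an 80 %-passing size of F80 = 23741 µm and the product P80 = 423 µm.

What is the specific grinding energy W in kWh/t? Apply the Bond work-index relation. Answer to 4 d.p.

W = 10 Wi / √P80 − 10 Wi / √F80
1/√423 = 0.048622;  1/√23741 = 0.006490
W = 10·10.8·(0.048622 − 0.006490) = 4.5502 kWh/t

W = 4.5502 kWh/t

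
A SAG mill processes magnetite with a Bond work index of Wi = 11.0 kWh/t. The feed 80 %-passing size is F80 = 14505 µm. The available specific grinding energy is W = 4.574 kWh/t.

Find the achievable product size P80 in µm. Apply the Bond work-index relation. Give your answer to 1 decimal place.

Bond:  W = 10 Wi (1/√P − 1/√F)
P80^-0.5 = F80^-0.5 + W/(10 Wi)
  = 4.5740/(10·11.0) + 1/√14505 = 0.041582 + 0.008303 = 0.049885
P80 = (1/0.049885)² = 20.0461² = 401.85 µm

P80 = 401.8 µm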